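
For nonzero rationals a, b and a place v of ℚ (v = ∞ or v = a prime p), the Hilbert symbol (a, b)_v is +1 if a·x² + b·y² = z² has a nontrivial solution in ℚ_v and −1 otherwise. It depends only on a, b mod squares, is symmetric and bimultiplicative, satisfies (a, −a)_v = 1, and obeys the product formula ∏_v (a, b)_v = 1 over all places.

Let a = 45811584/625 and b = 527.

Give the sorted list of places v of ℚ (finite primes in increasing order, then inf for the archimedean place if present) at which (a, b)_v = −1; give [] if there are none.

[2, 13, 19, 23]

Mod squares: a ≡ 79534, b ≡ 527. Check v ∈ {∞, 2, 3, 5, 7, 13, 17, 19, 23, 31}.
v=7: a=7^1·(≡1), b=7^0·(≡2) mod 7; (1|7)=+1, (2|7)=+1; (−1)^{1·0·3}·(+1)^0·(+1)^1 = +1.
v=2: v_2(a)=7, v_2(b)=0; units ≡ 7, 7 (mod 8); ε·ε+αω+βω = 1·1+7·0+0·0 ≡ 1  ⇒  (a,b)_2 = -1.
v=17: a=17^0·(≡4), b=17^1·(≡14) mod 17; (4|17)=+1, (14|17)=-1; (−1)^{0·1·8}·(+1)^1·(-1)^0 = +1.
v=19: a=19^1·(≡1), b=19^0·(≡14) mod 19; (1|19)=+1, (14|19)=-1; (−1)^{1·0·9}·(+1)^0·(-1)^1 = -1.
v=5: a=5^-4·(≡4), b=5^0·(≡2) mod 5; (4|5)=+1, (2|5)=-1; (−1)^{-4·0·2}·(+1)^0·(-1)^-4 = +1.
v=3: a=3^2·(≡1), b=3^0·(≡2) mod 3; (1|3)=+1, (2|3)=-1; (−1)^{2·0·1}·(+1)^0·(-1)^2 = +1.
v=13: a=13^1·(≡6), b=13^0·(≡7) mod 13; (6|13)=-1, (7|13)=-1; (−1)^{1·0·6}·(-1)^0·(-1)^1 = -1.
v=31: a=31^0·(≡25), b=31^1·(≡17) mod 31; (25|31)=+1, (17|31)=-1; (−1)^{0·1·15}·(+1)^1·(-1)^0 = +1.
v=23: a=23^1·(≡2), b=23^0·(≡21) mod 23; (2|23)=+1, (21|23)=-1; (−1)^{1·0·11}·(+1)^0·(-1)^1 = -1.
v=∞: 79534 > 0 and 527 > 0  ⇒  (a,b)_∞ = +1.
(79534, 527 / ℚ) ramifies at {2, 13, 19, 23}: a division algebra.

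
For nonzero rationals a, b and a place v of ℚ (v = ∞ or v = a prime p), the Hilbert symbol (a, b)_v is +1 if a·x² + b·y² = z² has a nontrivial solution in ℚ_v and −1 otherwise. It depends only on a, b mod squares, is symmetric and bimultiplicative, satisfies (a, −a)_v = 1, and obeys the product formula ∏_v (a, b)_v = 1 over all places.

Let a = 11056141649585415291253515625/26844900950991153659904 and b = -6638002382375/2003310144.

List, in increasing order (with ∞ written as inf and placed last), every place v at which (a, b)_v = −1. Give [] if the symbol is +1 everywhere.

Mod squares: a ≡ 11, b ≡ -95095. Check v ∈ {∞, 2, 3, 5, 7, 11, 13, 17, 19, 29, 43}.
v=17: a=17^2·(≡7), b=17^2·(≡7) mod 17; (7|17)=-1, (7|17)=-1; (−1)^{2·2·8}·(-1)^2·(-1)^2 = +1.
v=∞: 11 > 0 and -95095 < 0  ⇒  (a,b)_∞ = +1.
v=7: a=7^8·(≡4), b=7^5·(≡4) mod 7; (4|7)=+1, (4|7)=+1; (−1)^{8·5·3}·(+1)^5·(+1)^8 = +1.
v=2: v_2(a)=-20, v_2(b)=-6; units ≡ 3, 1 (mod 8); ε·ε+αω+βω = 1·0+-20·0+-6·1 ≡ 0  ⇒  (a,b)_2 = +1.
v=19: a=19^-2·(≡11), b=19^-1·(≡9) mod 19; (11|19)=+1, (9|19)=+1; (−1)^{-2·-1·9}·(+1)^-1·(+1)^-2 = +1.
v=43: a=43^-2·(≡25), b=43^-2·(≡21) mod 43; (25|43)=+1, (21|43)=+1; (−1)^{-2·-2·21}·(+1)^-2·(+1)^-2 = +1.
v=11: a=11^-1·(≡9), b=11^-1·(≡5) mod 11; (9|11)=+1, (5|11)=+1; (−1)^{-1·-1·5}·(+1)^-1·(+1)^-1 = -1.
v=5: a=5^8·(≡1), b=5^3·(≡4) mod 5; (1|5)=+1, (4|5)=+1; (−1)^{8·3·2}·(+1)^3·(+1)^8 = +1.
v=13: a=13^4·(≡11), b=13^1·(≡4) mod 13; (11|13)=-1, (4|13)=+1; (−1)^{4·1·6}·(-1)^1·(+1)^4 = -1.
v=3: a=3^-20·(≡2), b=3^-4·(≡2) mod 3; (2|3)=-1, (2|3)=-1; (−1)^{-20·-4·1}·(-1)^-4·(-1)^-20 = +1.
v=29: a=29^6·(≡2), b=29^2·(≡4) mod 29; (2|29)=-1, (4|29)=+1; (−1)^{6·2·14}·(-1)^2·(+1)^6 = +1.
|Ram(11, -95095)| = 2, even; anisotropic at {11, 13}.

[11, 13]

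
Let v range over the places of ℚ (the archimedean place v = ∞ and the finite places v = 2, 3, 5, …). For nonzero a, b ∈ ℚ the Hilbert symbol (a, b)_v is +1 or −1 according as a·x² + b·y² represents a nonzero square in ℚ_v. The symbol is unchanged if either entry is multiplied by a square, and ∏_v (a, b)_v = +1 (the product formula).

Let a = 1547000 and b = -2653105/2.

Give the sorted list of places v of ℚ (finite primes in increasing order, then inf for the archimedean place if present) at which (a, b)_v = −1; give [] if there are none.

(a, b) ≡ (15470, -2210) mod (ℚ^×)²; places V = {2, 5, 7, 13, 17, ∞}.
(a,b)_17: α=1, u≡16; β=1, v≡6 (mod 17); (16|17)=+1, (6|17)=-1; sign (−1)^0·+1^1·-1^1 = -1.
(a,b)_2: α=3, β=-1; u≡7, v≡7 (mod 8); ε(u)ε(v)=1·1, αω(v)=3·0, βω(u)=-1·0; sum ≡ 1  ⇒  -1.
(a,b)_13: α=1, u≡11; β=1, v≡1 (mod 13); (11|13)=-1, (1|13)=+1; sign (−1)^0·-1^1·+1^1 = -1.
(a,b)_∞: sgn(15470)=+, sgn(-2210)=−, so +1.
(a,b)_7: α=1, u≡3; β=4, v≡4 (mod 7); (3|7)=-1, (4|7)=+1; sign (−1)^0·-1^4·+1^1 = +1.
(a,b)_5: α=3, u≡1; β=1, v≡2 (mod 5); (1|5)=+1, (2|5)=-1; sign (−1)^0·+1^1·-1^3 = -1.
Ram(15470, -2210) = {2, 5, 13, 17}; no ℚ_2-point on the conic.

[2, 5, 13, 17]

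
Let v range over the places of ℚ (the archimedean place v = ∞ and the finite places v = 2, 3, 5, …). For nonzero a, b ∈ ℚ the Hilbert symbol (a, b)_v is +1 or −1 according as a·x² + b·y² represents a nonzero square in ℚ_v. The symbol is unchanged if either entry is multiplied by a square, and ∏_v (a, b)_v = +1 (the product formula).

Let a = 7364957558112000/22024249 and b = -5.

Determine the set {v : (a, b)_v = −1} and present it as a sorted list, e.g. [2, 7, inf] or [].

(a, b) ≡ (1003255, -5) mod (ℚ^×)²; places V = {2, 3, 5, 7, 11, 13, 17, 19, 29, 37, ∞}.
(a,b)_29: α=1, u≡11; β=0, v≡24 (mod 29); (11|29)=-1, (24|29)=+1; sign (−1)^0·-1^0·+1^1 = +1.
(a,b)_11: α=1, u≡3; β=0, v≡6 (mod 11); (3|11)=+1, (6|11)=-1; sign (−1)^0·+1^0·-1^1 = -1.
(a,b)_13: α=-2, u≡6; β=0, v≡8 (mod 13); (6|13)=-1, (8|13)=-1; sign (−1)^0·-1^0·-1^-2 = +1.
(a,b)_37: α=1, u≡13; β=0, v≡32 (mod 37); (13|37)=-1, (32|37)=-1; sign (−1)^0·-1^0·-1^1 = -1.
(a,b)_3: α=4, u≡1; β=0, v≡1 (mod 3); (1|3)=+1, (1|3)=+1; sign (−1)^0·+1^0·+1^4 = +1.
(a,b)_∞: sgn(1003255)=+, sgn(-5)=−, so +1.
(a,b)_7: α=2, u≡1; β=0, v≡2 (mod 7); (1|7)=+1, (2|7)=+1; sign (−1)^0·+1^0·+1^2 = +1.
(a,b)_5: α=3, u≡4; β=1, v≡4 (mod 5); (4|5)=+1, (4|5)=+1; sign (−1)^0·+1^1·+1^3 = +1.
(a,b)_19: α=-4, u≡5; β=0, v≡14 (mod 19); (5|19)=+1, (14|19)=-1; sign (−1)^0·+1^0·-1^-4 = +1.
(a,b)_2: α=8, β=0; u≡7, v≡3 (mod 8); ε(u)ε(v)=1·1, αω(v)=8·1, βω(u)=0·0; sum ≡ 1  ⇒  -1.
(a,b)_17: α=3, u≡2; β=0, v≡12 (mod 17); (2|17)=+1, (12|17)=-1; sign (−1)^0·+1^0·-1^3 = -1.
Ram(1003255, -5) = {2, 11, 17, 37}; no ℚ_2-point on the conic.

[2, 11, 17, 37]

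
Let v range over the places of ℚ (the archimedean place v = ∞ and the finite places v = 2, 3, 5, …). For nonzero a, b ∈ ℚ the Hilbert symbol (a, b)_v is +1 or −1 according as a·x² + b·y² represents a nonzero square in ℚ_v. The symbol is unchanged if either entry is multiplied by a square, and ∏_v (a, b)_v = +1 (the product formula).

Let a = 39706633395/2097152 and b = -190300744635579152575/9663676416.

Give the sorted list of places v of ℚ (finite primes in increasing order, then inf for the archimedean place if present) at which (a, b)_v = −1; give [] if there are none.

(a, b) ≡ (86710, -7) mod (ℚ^×)²; places V = {2, 3, 5, 7, 11, 13, 23, 29, ∞}.
(a,b)_∞: sgn(86710)=+, sgn(-7)=−, so +1.
(a,b)_5: α=1, u≡2; β=2, v≡2 (mod 5); (2|5)=-1, (2|5)=-1; sign (−1)^0·-1^2·-1^1 = -1.
(a,b)_2: α=-21, β=-30; u≡3, v≡1 (mod 8); ε(u)ε(v)=1·0, αω(v)=-21·0, βω(u)=-30·1; sum ≡ 0  ⇒  +1.
(a,b)_11: α=2, u≡2; β=2, v≡1 (mod 11); (2|11)=-1, (1|11)=+1; sign (−1)^0·-1^2·+1^2 = +1.
(a,b)_23: α=1, u≡22; β=2, v≡18 (mod 23); (22|23)=-1, (18|23)=+1; sign (−1)^0·-1^2·+1^1 = +1.
(a,b)_7: α=0, u≡2; β=1, v≡5 (mod 7); (2|7)=+1, (5|7)=-1; sign (−1)^0·+1^1·-1^0 = +1.
(a,b)_3: α=2, u≡1; β=-2, v≡2 (mod 3); (1|3)=+1, (2|3)=-1; sign (−1)^0·+1^-2·-1^2 = +1.
(a,b)_29: α=3, u≡27; β=6, v≡20 (mod 29); (27|29)=-1, (20|29)=+1; sign (−1)^0·-1^6·+1^3 = +1.
(a,b)_13: α=1, u≡9; β=4, v≡11 (mod 13); (9|13)=+1, (11|13)=-1; sign (−1)^0·+1^4·-1^1 = -1.
Ram(86710, -7) = {5, 13}; no ℚ_5-point on the conic.

[5, 13]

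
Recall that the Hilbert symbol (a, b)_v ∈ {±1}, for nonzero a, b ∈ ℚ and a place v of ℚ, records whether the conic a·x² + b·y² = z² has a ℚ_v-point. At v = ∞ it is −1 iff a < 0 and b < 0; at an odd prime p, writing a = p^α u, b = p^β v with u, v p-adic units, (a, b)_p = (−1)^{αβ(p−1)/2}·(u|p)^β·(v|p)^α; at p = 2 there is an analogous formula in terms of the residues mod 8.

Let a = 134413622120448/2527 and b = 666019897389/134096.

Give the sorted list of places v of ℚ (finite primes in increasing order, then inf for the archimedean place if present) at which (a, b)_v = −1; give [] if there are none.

(a, b) ≡ (48248431, 1592129) mod (ℚ^×)²; places V = {2, 3, 7, 11, 17, 19, 23, 29, 31, 41, 43, ∞}.
(a,b)_29: α=1, u≡4; β=-1, v≡5 (mod 29); (4|29)=+1, (5|29)=+1; sign (−1)^0·+1^-1·+1^1 = +1.
(a,b)_23: α=2, u≡19; β=1, v≡1 (mod 23); (19|23)=-1, (1|23)=+1; sign (−1)^0·-1^1·+1^2 = -1.
(a,b)_41: α=1, u≡31; β=0, v≡35 (mod 41); (31|41)=+1, (35|41)=-1; sign (−1)^0·+1^0·-1^1 = -1.
(a,b)_31: α=1, u≡3; β=1, v≡26 (mod 31); (3|31)=-1, (26|31)=-1; sign (−1)^1·-1^1·-1^1 = -1.
(a,b)_11: α=1, u≡1; β=1, v≡3 (mod 11); (1|11)=+1, (3|11)=+1; sign (−1)^1·+1^1·+1^1 = -1.
(a,b)_3: α=2, u≡1; β=8, v≡2 (mod 3); (1|3)=+1, (2|3)=-1; sign (−1)^0·+1^8·-1^2 = +1.
(a,b)_19: α=-2, u≡3; β=0, v≡16 (mod 19); (3|19)=-1, (16|19)=+1; sign (−1)^0·-1^0·+1^-2 = +1.
(a,b)_17: α=1, u≡14; β=-2, v≡3 (mod 17); (14|17)=-1, (3|17)=-1; sign (−1)^0·-1^-2·-1^1 = -1.
(a,b)_2: α=12, β=-4; u≡7, v≡1 (mod 8); ε(u)ε(v)=1·0, αω(v)=12·0, βω(u)=-4·0; sum ≡ 0  ⇒  +1.
(a,b)_43: α=0, u≡36; β=2, v≡16 (mod 43); (36|43)=+1, (16|43)=+1; sign (−1)^0·+1^2·+1^0 = +1.
(a,b)_∞: sgn(48248431)=+, sgn(1592129)=+, so +1.
(a,b)_7: α=-1, u≡5; β=1, v≡5 (mod 7); (5|7)=-1, (5|7)=-1; sign (−1)^1·-1^1·-1^-1 = -1.
|Ram(48248431, 1592129)| = 6, even; anisotropic at {7, 11, 17, 23, 31, 41}.

[7, 11, 17, 23, 31, 41]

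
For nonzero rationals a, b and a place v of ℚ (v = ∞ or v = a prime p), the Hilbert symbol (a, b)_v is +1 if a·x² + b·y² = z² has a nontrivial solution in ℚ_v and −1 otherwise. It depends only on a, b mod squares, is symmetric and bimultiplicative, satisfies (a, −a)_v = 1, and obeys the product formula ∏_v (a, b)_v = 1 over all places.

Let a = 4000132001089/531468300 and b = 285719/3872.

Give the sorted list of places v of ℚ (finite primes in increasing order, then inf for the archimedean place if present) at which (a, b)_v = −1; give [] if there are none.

[7, 17]

Mod squares: a ≡ 3, b ≡ 238. Check v ∈ {∞, 2, 3, 5, 7, 11, 17}.
v=2: v_2(a)=-2, v_2(b)=-5; units ≡ 3, 7 (mod 8); ε·ε+αω+βω = 1·1+-2·0+-5·1 ≡ 0  ⇒  (a,b)_2 = +1.
v=17: a=17^2·(≡10), b=17^1·(≡10) mod 17; (10|17)=-1, (10|17)=-1; (−1)^{2·1·8}·(-1)^1·(-1)^2 = -1.
v=5: a=5^-2·(≡2), b=5^0·(≡2) mod 5; (2|5)=-1, (2|5)=-1; (−1)^{-2·0·2}·(-1)^0·(-1)^-2 = +1.
v=∞: 3 > 0 and 238 > 0  ⇒  (a,b)_∞ = +1.
v=7: a=7^12·(≡5), b=7^5·(≡3) mod 7; (5|7)=-1, (3|7)=-1; (−1)^{12·5·3}·(-1)^5·(-1)^12 = -1.
v=11: a=11^-6·(≡5), b=11^-2·(≡6) mod 11; (5|11)=+1, (6|11)=-1; (−1)^{-6·-2·5}·(+1)^-2·(-1)^-6 = +1.
v=3: a=3^-1·(≡1), b=3^0·(≡1) mod 3; (1|3)=+1, (1|3)=+1; (−1)^{-1·0·1}·(+1)^0·(+1)^-1 = +1.
|Ram(3, 238)| = 2, even; anisotropic at {7, 17}.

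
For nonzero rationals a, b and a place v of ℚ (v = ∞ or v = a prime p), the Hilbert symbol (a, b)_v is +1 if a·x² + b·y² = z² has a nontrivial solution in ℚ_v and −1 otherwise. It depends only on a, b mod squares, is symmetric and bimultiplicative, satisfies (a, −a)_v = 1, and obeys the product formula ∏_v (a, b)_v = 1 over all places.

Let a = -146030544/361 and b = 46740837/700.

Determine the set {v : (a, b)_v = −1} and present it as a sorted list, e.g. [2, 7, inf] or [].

Mod squares: a ≡ -29, b ≡ 6699. Check v ∈ {∞, 2, 3, 5, 7, 11, 13, 17, 19, 29}.
v=5: a=5^0·(≡1), b=5^-2·(≡4) mod 5; (1|5)=+1, (4|5)=+1; (−1)^{0·-2·2}·(+1)^-2·(+1)^0 = +1.
v=3: a=3^2·(≡1), b=3^1·(≡1) mod 3; (1|3)=+1, (1|3)=+1; (−1)^{2·1·1}·(+1)^1·(+1)^2 = +1.
v=13: a=13^0·(≡12), b=13^2·(≡1) mod 13; (12|13)=+1, (1|13)=+1; (−1)^{0·2·6}·(+1)^2·(+1)^0 = +1.
v=∞: -29 < 0 and 6699 > 0  ⇒  (a,b)_∞ = +1.
v=11: a=11^2·(≡5), b=11^1·(≡3) mod 11; (5|11)=+1, (3|11)=+1; (−1)^{2·1·5}·(+1)^1·(+1)^2 = +1.
v=19: a=19^-2·(≡17), b=19^0·(≡6) mod 19; (17|19)=+1, (6|19)=+1; (−1)^{-2·0·9}·(+1)^0·(+1)^-2 = +1.
v=7: a=7^0·(≡3), b=7^-1·(≡5) mod 7; (3|7)=-1, (5|7)=-1; (−1)^{0·-1·3}·(-1)^-1·(-1)^0 = -1.
v=29: a=29^1·(≡13), b=29^1·(≡5) mod 29; (13|29)=+1, (5|29)=+1; (−1)^{1·1·14}·(+1)^1·(+1)^1 = +1.
v=17: a=17^2·(≡3), b=17^2·(≡4) mod 17; (3|17)=-1, (4|17)=+1; (−1)^{2·2·8}·(-1)^2·(+1)^2 = +1.
v=2: v_2(a)=4, v_2(b)=-2; units ≡ 3, 3 (mod 8); ε·ε+αω+βω = 1·1+4·1+-2·1 ≡ 1  ⇒  (a,b)_2 = -1.
|Ram(-29, 6699)| = 2, even; anisotropic at {2, 7}.

[2, 7]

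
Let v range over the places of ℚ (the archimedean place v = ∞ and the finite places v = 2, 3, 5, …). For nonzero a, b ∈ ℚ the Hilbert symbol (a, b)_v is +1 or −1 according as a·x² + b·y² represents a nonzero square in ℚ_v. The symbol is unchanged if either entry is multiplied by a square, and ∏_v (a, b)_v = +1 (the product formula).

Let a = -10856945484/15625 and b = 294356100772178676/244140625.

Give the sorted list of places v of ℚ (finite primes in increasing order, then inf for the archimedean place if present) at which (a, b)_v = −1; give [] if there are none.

(a, b) ≡ (-683859, 901) mod (ℚ^×)²; places V = {2, 3, 5, 7, 11, 17, 23, 53, ∞}.
(a,b)_5: α=-6, u≡1; β=-12, v≡1 (mod 5); (1|5)=+1, (1|5)=+1; sign (−1)^0·+1^-12·+1^-6 = +1.
(a,b)_3: α=5, u≡2; β=12, v≡1 (mod 3); (2|3)=-1, (1|3)=+1; sign (−1)^0·-1^12·+1^5 = +1.
(a,b)_23: α=1, u≡16; β=2, v≡6 (mod 23); (16|23)=+1, (6|23)=+1; sign (−1)^0·+1^2·+1^1 = +1.
(a,b)_53: α=1, u≡6; β=1, v≡11 (mod 53); (6|53)=+1, (11|53)=+1; sign (−1)^0·+1^1·+1^1 = +1.
(a,b)_∞: sgn(-683859)=−, sgn(901)=+, so +1.
(a,b)_7: α=2, u≡5; β=4, v≡6 (mod 7); (5|7)=-1, (6|7)=-1; sign (−1)^0·-1^4·-1^2 = +1.
(a,b)_11: α=1, u≡4; β=2, v≡8 (mod 11); (4|11)=+1, (8|11)=-1; sign (−1)^0·+1^2·-1^1 = -1.
(a,b)_17: α=1, u≡5; β=1, v≡9 (mod 17); (5|17)=-1, (9|17)=+1; sign (−1)^0·-1^1·+1^1 = -1.
(a,b)_2: α=2, β=2; u≡5, v≡5 (mod 8); ε(u)ε(v)=0·0, αω(v)=2·1, βω(u)=2·1; sum ≡ 0  ⇒  +1.
Ram(-683859, 901) = {11, 17}; no ℚ_11-point on the conic.

[11, 17]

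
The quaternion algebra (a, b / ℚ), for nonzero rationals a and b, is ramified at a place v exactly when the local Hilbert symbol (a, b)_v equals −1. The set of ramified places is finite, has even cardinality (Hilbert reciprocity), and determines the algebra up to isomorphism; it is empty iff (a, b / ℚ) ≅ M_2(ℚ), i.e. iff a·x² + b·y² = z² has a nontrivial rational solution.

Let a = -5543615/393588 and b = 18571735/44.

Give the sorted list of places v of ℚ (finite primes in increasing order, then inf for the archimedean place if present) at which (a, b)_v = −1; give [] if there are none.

(a, b) ≡ (-12155, 85085) mod (ℚ^×)²; places V = {2, 3, 5, 7, 11, 13, 17, 29, ∞}.
(a,b)_2: α=-2, β=-2; u≡5, v≡5 (mod 8); ε(u)ε(v)=0·0, αω(v)=-2·1, βω(u)=-2·1; sum ≡ 0  ⇒  +1.
(a,b)_3: α=-2, u≡1; β=0, v≡2 (mod 3); (1|3)=+1, (2|3)=-1; sign (−1)^0·+1^0·-1^-2 = +1.
(a,b)_11: α=3, u≡6; β=-1, v≡7 (mod 11); (6|11)=-1, (7|11)=-1; sign (−1)^1·-1^-1·-1^3 = -1.
(a,b)_17: α=1, u≡4; β=1, v≡12 (mod 17); (4|17)=+1, (12|17)=-1; sign (−1)^0·+1^1·-1^1 = -1.
(a,b)_13: α=-1, u≡12; β=1, v≡5 (mod 13); (12|13)=+1, (5|13)=-1; sign (−1)^0·+1^1·-1^-1 = -1.
(a,b)_∞: sgn(-12155)=−, sgn(85085)=+, so +1.
(a,b)_29: α=-2, u≡28; β=0, v≡9 (mod 29); (28|29)=+1, (9|29)=+1; sign (−1)^0·+1^0·+1^-2 = +1.
(a,b)_5: α=1, u≡4; β=1, v≡3 (mod 5); (4|5)=+1, (3|5)=-1; sign (−1)^0·+1^1·-1^1 = -1.
(a,b)_7: α=2, u≡1; β=5, v≡3 (mod 7); (1|7)=+1, (3|7)=-1; sign (−1)^0·+1^5·-1^2 = +1.
|Ram(-12155, 85085)| = 4, even; anisotropic at {5, 11, 13, 17}.

[5, 11, 13, 17]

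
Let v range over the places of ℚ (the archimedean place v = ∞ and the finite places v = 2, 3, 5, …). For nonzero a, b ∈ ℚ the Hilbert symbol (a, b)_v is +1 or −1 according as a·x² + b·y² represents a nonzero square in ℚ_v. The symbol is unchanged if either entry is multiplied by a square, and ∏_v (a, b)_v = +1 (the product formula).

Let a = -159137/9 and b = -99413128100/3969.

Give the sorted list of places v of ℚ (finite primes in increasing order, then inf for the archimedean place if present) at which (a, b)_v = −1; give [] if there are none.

[2, 17, 23, 29, 31, inf]

(a, b) ≡ (-159137, -8215961) mod (ℚ^×)²; places V = {2, 3, 5, 7, 11, 13, 17, 19, 23, 29, 31, 37, ∞}.
(a,b)_3: α=-2, u≡1; β=-4, v≡1 (mod 3); (1|3)=+1, (1|3)=+1; sign (−1)^0·+1^-4·+1^-2 = +1.
(a,b)_7: α=0, u≡4; β=-2, v≡2 (mod 7); (4|7)=+1, (2|7)=+1; sign (−1)^0·+1^-2·+1^0 = +1.
(a,b)_29: α=0, u≡21; β=1, v≡14 (mod 29); (21|29)=-1, (14|29)=-1; sign (−1)^0·-1^1·-1^0 = -1.
(a,b)_31: α=0, u≡26; β=1, v≡4 (mod 31); (26|31)=-1, (4|31)=+1; sign (−1)^0·-1^1·+1^0 = -1.
(a,b)_19: α=0, u≡5; β=1, v≡3 (mod 19); (5|19)=+1, (3|19)=-1; sign (−1)^0·+1^1·-1^0 = +1.
(a,b)_13: α=0, u≡1; β=1, v≡8 (mod 13); (1|13)=+1, (8|13)=-1; sign (−1)^0·+1^1·-1^0 = +1.
(a,b)_2: α=0, β=2; u≡7, v≡7 (mod 8); ε(u)ε(v)=1·1, αω(v)=0·0, βω(u)=2·0; sum ≡ 1  ⇒  -1.
(a,b)_5: α=0, u≡2; β=2, v≡4 (mod 5); (2|5)=-1, (4|5)=+1; sign (−1)^0·-1^2·+1^0 = +1.
(a,b)_11: α=1, u≡1; β=2, v≡3 (mod 11); (1|11)=+1, (3|11)=+1; sign (−1)^0·+1^2·+1^1 = +1.
(a,b)_37: α=1, u≡36; β=1, v≡28 (mod 37); (36|37)=+1, (28|37)=+1; sign (−1)^0·+1^1·+1^1 = +1.
(a,b)_∞: sgn(-159137)=−, sgn(-8215961)=−, so -1.
(a,b)_17: α=1, u≡12; β=0, v≡7 (mod 17); (12|17)=-1, (7|17)=-1; sign (−1)^0·-1^0·-1^1 = -1.
(a,b)_23: α=1, u≡3; β=0, v≡17 (mod 23); (3|23)=+1, (17|23)=-1; sign (−1)^0·+1^0·-1^1 = -1.
(-159137, -8215961 / ℚ) ramifies at {2, 17, 23, 29, 31, ∞}: a division algebra.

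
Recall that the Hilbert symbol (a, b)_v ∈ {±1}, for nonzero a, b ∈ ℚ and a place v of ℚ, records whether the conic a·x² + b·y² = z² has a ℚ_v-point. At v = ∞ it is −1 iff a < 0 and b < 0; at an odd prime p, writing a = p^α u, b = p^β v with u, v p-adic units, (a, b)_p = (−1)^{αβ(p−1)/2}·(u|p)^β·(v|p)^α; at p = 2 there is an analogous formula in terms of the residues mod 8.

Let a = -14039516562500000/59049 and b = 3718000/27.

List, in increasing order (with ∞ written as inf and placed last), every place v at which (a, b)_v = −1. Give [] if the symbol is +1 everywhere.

[2, 11]

(a, b) ≡ (-26, 165) mod (ℚ^×)²; places V = {2, 3, 5, 11, 13, ∞}.
(a,b)_5: α=10, u≡1; β=3, v≡2 (mod 5); (1|5)=+1, (2|5)=-1; sign (−1)^0·+1^3·-1^10 = +1.
(a,b)_2: α=5, β=4; u≡3, v≡5 (mod 8); ε(u)ε(v)=1·0, αω(v)=5·1, βω(u)=4·1; sum ≡ 1  ⇒  -1.
(a,b)_3: α=-10, u≡1; β=-3, v≡1 (mod 3); (1|3)=+1, (1|3)=+1; sign (−1)^0·+1^-3·+1^-10 = +1.
(a,b)_13: α=5, u≡8; β=2, v≡4 (mod 13); (8|13)=-1, (4|13)=+1; sign (−1)^0·-1^2·+1^5 = +1.
(a,b)_∞: sgn(-26)=−, sgn(165)=+, so +1.
(a,b)_11: α=2, u≡10; β=1, v≡5 (mod 11); (10|11)=-1, (5|11)=+1; sign (−1)^0·-1^1·+1^2 = -1.
Ram(-26, 165) = {2, 11}; no ℚ_2-point on the conic.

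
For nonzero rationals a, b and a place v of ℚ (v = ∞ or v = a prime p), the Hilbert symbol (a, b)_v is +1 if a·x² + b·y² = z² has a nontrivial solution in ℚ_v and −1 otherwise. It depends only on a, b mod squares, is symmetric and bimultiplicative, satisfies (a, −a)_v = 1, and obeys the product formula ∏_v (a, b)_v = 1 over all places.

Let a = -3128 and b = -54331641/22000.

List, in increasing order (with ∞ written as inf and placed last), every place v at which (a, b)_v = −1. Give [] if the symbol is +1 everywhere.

(a, b) ≡ (-782, -55) mod (ℚ^×)²; places V = {2, 3, 5, 7, 11, 13, 17, 23, ∞}.
(a,b)_17: α=1, u≡3; β=0, v≡1 (mod 17); (3|17)=-1, (1|17)=+1; sign (−1)^0·-1^0·+1^1 = +1.
(a,b)_5: α=0, u≡2; β=-3, v≡4 (mod 5); (2|5)=-1, (4|5)=+1; sign (−1)^0·-1^-3·+1^0 = -1.
(a,b)_∞: sgn(-782)=−, sgn(-55)=−, so -1.
(a,b)_23: α=1, u≡2; β=0, v≡11 (mod 23); (2|23)=+1, (11|23)=-1; sign (−1)^0·+1^0·-1^1 = -1.
(a,b)_2: α=3, β=-4; u≡1, v≡1 (mod 8); ε(u)ε(v)=0·0, αω(v)=3·0, βω(u)=-4·0; sum ≡ 0  ⇒  +1.
(a,b)_7: α=0, u≡1; β=2, v≡2 (mod 7); (1|7)=+1, (2|7)=+1; sign (−1)^0·+1^2·+1^0 = +1.
(a,b)_13: α=0, u≡5; β=2, v≡10 (mod 13); (5|13)=-1, (10|13)=+1; sign (−1)^0·-1^2·+1^0 = +1.
(a,b)_3: α=0, u≡1; β=8, v≡2 (mod 3); (1|3)=+1, (2|3)=-1; sign (−1)^0·+1^8·-1^0 = +1.
(a,b)_11: α=0, u≡7; β=-1, v≡6 (mod 11); (7|11)=-1, (6|11)=-1; sign (−1)^0·-1^-1·-1^0 = -1.
Ram(-782, -55) = {5, 11, 23, ∞}; no ℚ_5-point on the conic.

[5, 11, 23, inf]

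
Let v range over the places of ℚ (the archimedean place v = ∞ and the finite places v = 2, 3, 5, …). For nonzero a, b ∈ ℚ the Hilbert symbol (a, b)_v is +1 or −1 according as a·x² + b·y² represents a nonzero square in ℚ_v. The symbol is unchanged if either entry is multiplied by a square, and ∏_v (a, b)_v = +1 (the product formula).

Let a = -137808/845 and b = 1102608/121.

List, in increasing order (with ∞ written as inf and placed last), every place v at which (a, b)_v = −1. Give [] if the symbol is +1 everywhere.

[5, 19]

(a, b) ≡ (-4785, 7657) mod (ℚ^×)²; places V = {2, 3, 5, 11, 13, 19, 29, 31, ∞}.
(a,b)_2: α=4, β=4; u≡7, v≡1 (mod 8); ε(u)ε(v)=1·0, αω(v)=4·0, βω(u)=4·0; sum ≡ 0  ⇒  +1.
(a,b)_3: α=3, u≡1; β=2, v≡1 (mod 3); (1|3)=+1, (1|3)=+1; sign (−1)^0·+1^2·+1^3 = +1.
(a,b)_11: α=1, u≡5; β=-2, v≡1 (mod 11); (5|11)=+1, (1|11)=+1; sign (−1)^0·+1^-2·+1^1 = +1.
(a,b)_31: α=0, u≡10; β=1, v≡17 (mod 31); (10|31)=+1, (17|31)=-1; sign (−1)^0·+1^1·-1^0 = +1.
(a,b)_13: α=-2, u≡1; β=1, v≡1 (mod 13); (1|13)=+1, (1|13)=+1; sign (−1)^0·+1^1·+1^-2 = +1.
(a,b)_29: α=1, u≡1; β=0, v≡23 (mod 29); (1|29)=+1, (23|29)=+1; sign (−1)^0·+1^0·+1^1 = +1.
(a,b)_5: α=-1, u≡3; β=0, v≡3 (mod 5); (3|5)=-1, (3|5)=-1; sign (−1)^0·-1^0·-1^-1 = -1.
(a,b)_∞: sgn(-4785)=−, sgn(7657)=+, so +1.
(a,b)_19: α=0, u≡2; β=1, v≡9 (mod 19); (2|19)=-1, (9|19)=+1; sign (−1)^0·-1^1·+1^0 = -1.
(-4785, 7657 / ℚ) ramifies at {5, 19}: a division algebra.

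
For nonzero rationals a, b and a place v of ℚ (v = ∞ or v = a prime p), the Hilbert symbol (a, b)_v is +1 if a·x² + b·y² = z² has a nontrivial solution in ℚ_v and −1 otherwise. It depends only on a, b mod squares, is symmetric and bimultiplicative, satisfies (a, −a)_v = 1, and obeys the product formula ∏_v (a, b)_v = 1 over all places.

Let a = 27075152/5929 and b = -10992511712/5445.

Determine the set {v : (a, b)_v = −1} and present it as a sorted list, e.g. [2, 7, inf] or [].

(a, b) ≡ (10013, -20326390) mod (ℚ^×)²; places V = {2, 3, 5, 7, 11, 13, 17, 19, 29, 31, ∞}.
(a,b)_13: α=2, u≡9; β=2, v≡7 (mod 13); (9|13)=+1, (7|13)=-1; sign (−1)^0·+1^2·-1^2 = +1.
(a,b)_∞: sgn(10013)=+, sgn(-20326390)=−, so +1.
(a,b)_2: α=4, β=5; u≡5, v≡5 (mod 8); ε(u)ε(v)=0·0, αω(v)=4·1, βω(u)=5·1; sum ≡ 1  ⇒  -1.
(a,b)_3: α=0, u≡2; β=-2, v≡2 (mod 3); (2|3)=-1, (2|3)=-1; sign (−1)^0·-1^-2·-1^0 = +1.
(a,b)_17: α=1, u≡10; β=1, v≡1 (mod 17); (10|17)=-1, (1|17)=+1; sign (−1)^0·-1^1·+1^1 = -1.
(a,b)_19: α=1, u≡8; β=1, v≡7 (mod 19); (8|19)=-1, (7|19)=+1; sign (−1)^1·-1^1·+1^1 = +1.
(a,b)_31: α=1, u≡23; β=1, v≡22 (mod 31); (23|31)=-1, (22|31)=-1; sign (−1)^1·-1^1·-1^1 = -1.
(a,b)_29: α=0, u≡11; β=1, v≡25 (mod 29); (11|29)=-1, (25|29)=+1; sign (−1)^0·-1^1·+1^0 = -1.
(a,b)_7: α=-2, u≡3; β=1, v≡5 (mod 7); (3|7)=-1, (5|7)=-1; sign (−1)^0·-1^1·-1^-2 = -1.
(a,b)_5: α=0, u≡3; β=-1, v≡2 (mod 5); (3|5)=-1, (2|5)=-1; sign (−1)^0·-1^-1·-1^0 = -1.
(a,b)_11: α=-2, u≡1; β=-2, v≡5 (mod 11); (1|11)=+1, (5|11)=+1; sign (−1)^0·+1^-2·+1^-2 = +1.
|Ram(10013, -20326390)| = 6, even; anisotropic at {2, 5, 7, 17, 29, 31}.

[2, 5, 7, 17, 29, 31]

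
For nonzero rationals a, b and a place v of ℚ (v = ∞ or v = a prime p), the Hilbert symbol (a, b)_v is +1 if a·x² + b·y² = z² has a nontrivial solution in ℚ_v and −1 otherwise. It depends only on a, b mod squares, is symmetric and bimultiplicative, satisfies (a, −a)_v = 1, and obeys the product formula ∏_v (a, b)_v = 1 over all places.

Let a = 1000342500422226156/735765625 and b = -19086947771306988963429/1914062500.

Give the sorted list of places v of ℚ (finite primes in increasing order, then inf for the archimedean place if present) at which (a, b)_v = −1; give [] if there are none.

[2, 29]

Mod squares: a ≡ 19, b ≡ -29. Check v ∈ {∞, 2, 3, 5, 7, 13, 17, 19, 29, 31}.
v=3: a=3^8·(≡1), b=3^12·(≡1) mod 3; (1|3)=+1, (1|3)=+1; (−1)^{8·12·1}·(+1)^12·(+1)^8 = +1.
v=17: a=17^4·(≡15), b=17^6·(≡7) mod 17; (15|17)=+1, (7|17)=-1; (−1)^{4·6·8}·(+1)^6·(-1)^4 = +1.
v=31: a=31^-2·(≡19), b=31^0·(≡9) mod 31; (19|31)=+1, (9|31)=+1; (−1)^{-2·0·15}·(+1)^0·(+1)^-2 = +1.
v=13: a=13^4·(≡5), b=13^2·(≡10) mod 13; (5|13)=-1, (10|13)=+1; (−1)^{4·2·6}·(-1)^2·(+1)^4 = +1.
v=29: a=29^2·(≡17), b=29^3·(≡24) mod 29; (17|29)=-1, (24|29)=+1; (−1)^{2·3·14}·(-1)^3·(+1)^2 = -1.
v=5: a=5^-6·(≡4), b=5^-10·(≡1) mod 5; (4|5)=+1, (1|5)=+1; (−1)^{-6·-10·2}·(+1)^-10·(+1)^-6 = +1.
v=19: a=19^1·(≡9), b=19^2·(≡16) mod 19; (9|19)=+1, (16|19)=+1; (−1)^{1·2·9}·(+1)^2·(+1)^1 = +1.
v=∞: 19 > 0 and -29 < 0  ⇒  (a,b)_∞ = +1.
v=7: a=7^-2·(≡3), b=7^-2·(≡3) mod 7; (3|7)=-1, (3|7)=-1; (−1)^{-2·-2·3}·(-1)^-2·(-1)^-2 = +1.
v=2: v_2(a)=2, v_2(b)=-2; units ≡ 3, 3 (mod 8); ε·ε+αω+βω = 1·1+2·1+-2·1 ≡ 1  ⇒  (a,b)_2 = -1.
Ram(19, -29) = {2, 29}; no ℚ_2-point on the conic.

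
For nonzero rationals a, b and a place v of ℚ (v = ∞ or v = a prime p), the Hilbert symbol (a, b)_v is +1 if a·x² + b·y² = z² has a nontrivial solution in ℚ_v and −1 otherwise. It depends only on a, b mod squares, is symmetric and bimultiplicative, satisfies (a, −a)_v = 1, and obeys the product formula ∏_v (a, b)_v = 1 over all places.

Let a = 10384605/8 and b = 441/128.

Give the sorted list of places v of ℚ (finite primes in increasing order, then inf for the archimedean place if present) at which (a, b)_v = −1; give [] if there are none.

[2, 5, 11, 37]

Mod squares: a ≡ 28490, b ≡ 2. Check v ∈ {∞, 2, 3, 5, 7, 11, 37}.
v=∞: 28490 > 0 and 2 > 0  ⇒  (a,b)_∞ = +1.
v=37: a=37^1·(≡21), b=37^0·(≡2) mod 37; (21|37)=+1, (2|37)=-1; (−1)^{1·0·18}·(+1)^0·(-1)^1 = -1.
v=11: a=11^1·(≡3), b=11^0·(≡8) mod 11; (3|11)=+1, (8|11)=-1; (−1)^{1·0·5}·(+1)^0·(-1)^1 = -1.
v=3: a=3^6·(≡2), b=3^2·(≡2) mod 3; (2|3)=-1, (2|3)=-1; (−1)^{6·2·1}·(-1)^2·(-1)^6 = +1.
v=5: a=5^1·(≡2), b=5^0·(≡2) mod 5; (2|5)=-1, (2|5)=-1; (−1)^{1·0·2}·(-1)^0·(-1)^1 = -1.
v=2: v_2(a)=-3, v_2(b)=-7; units ≡ 5, 1 (mod 8); ε·ε+αω+βω = 0·0+-3·0+-7·1 ≡ 1  ⇒  (a,b)_2 = -1.
v=7: a=7^1·(≡5), b=7^2·(≡1) mod 7; (5|7)=-1, (1|7)=+1; (−1)^{1·2·3}·(-1)^2·(+1)^1 = +1.
|Ram(28490, 2)| = 4, even; anisotropic at {2, 5, 11, 37}.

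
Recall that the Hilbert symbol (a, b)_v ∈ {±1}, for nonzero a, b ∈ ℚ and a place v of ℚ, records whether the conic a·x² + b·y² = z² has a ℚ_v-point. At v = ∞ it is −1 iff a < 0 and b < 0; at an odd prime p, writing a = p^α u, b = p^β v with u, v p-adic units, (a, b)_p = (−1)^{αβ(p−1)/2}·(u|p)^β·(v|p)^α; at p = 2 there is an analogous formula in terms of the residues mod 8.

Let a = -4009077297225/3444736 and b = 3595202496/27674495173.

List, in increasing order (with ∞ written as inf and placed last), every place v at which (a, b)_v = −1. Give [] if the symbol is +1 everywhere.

(a, b) ≡ (-5681, 17043) mod (ℚ^×)²; places V = {2, 3, 5, 7, 11, 13, 19, 23, 29, 37, 43, ∞}.
(a,b)_37: α=0, u≡20; β=-2, v≡2 (mod 37); (20|37)=-1, (2|37)=-1; sign (−1)^0·-1^-2·-1^0 = +1.
(a,b)_11: α=2, u≡2; β=0, v≡1 (mod 11); (2|11)=-1, (1|11)=+1; sign (−1)^0·-1^0·+1^2 = +1.
(a,b)_2: α=-12, β=6; u≡7, v≡3 (mod 8); ε(u)ε(v)=1·1, αω(v)=-12·1, βω(u)=6·0; sum ≡ 1  ⇒  -1.
(a,b)_7: α=2, u≡3; β=0, v≡6 (mod 7); (3|7)=-1, (6|7)=-1; sign (−1)^0·-1^0·-1^2 = +1.
(a,b)_23: α=3, u≡4; β=3, v≡20 (mod 23); (4|23)=+1, (20|23)=-1; sign (−1)^1·+1^3·-1^3 = +1.
(a,b)_3: α=2, u≡1; β=5, v≡2 (mod 3); (1|3)=+1, (2|3)=-1; sign (−1)^0·+1^5·-1^2 = +1.
(a,b)_29: α=-2, u≡17; β=-2, v≡5 (mod 29); (17|29)=-1, (5|29)=+1; sign (−1)^0·-1^-2·+1^-2 = +1.
(a,b)_19: α=1, u≡6; β=1, v≡7 (mod 19); (6|19)=+1, (7|19)=+1; sign (−1)^1·+1^1·+1^1 = -1.
(a,b)_13: α=1, u≡7; β=-1, v≡7 (mod 13); (7|13)=-1, (7|13)=-1; sign (−1)^0·-1^-1·-1^1 = +1.
(a,b)_5: α=2, u≡1; β=0, v≡2 (mod 5); (1|5)=+1, (2|5)=-1; sign (−1)^0·+1^0·-1^2 = +1.
(a,b)_43: α=0, u≡40; β=-2, v≡40 (mod 43); (40|43)=+1, (40|43)=+1; sign (−1)^0·+1^-2·+1^0 = +1.
(a,b)_∞: sgn(-5681)=−, sgn(17043)=+, so +1.
Ram(-5681, 17043) = {2, 19}; no ℚ_2-point on the conic.

[2, 19]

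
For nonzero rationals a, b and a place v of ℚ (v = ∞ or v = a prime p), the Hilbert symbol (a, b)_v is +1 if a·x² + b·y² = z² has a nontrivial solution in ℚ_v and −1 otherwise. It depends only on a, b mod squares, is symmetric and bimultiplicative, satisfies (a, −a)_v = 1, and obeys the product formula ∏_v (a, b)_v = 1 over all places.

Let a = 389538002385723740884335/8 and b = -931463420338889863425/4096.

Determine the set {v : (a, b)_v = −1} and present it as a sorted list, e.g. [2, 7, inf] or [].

Mod squares: a ≡ 123650670, b ≡ -1708993. Check v ∈ {∞, 2, 3, 5, 7, 11, 13, 17, 19, 29, 37, 41}.
v=5: a=5^1·(≡4), b=5^2·(≡3) mod 5; (4|5)=+1, (3|5)=-1; (−1)^{1·2·2}·(+1)^2·(-1)^1 = -1.
v=29: a=29^2·(≡25), b=29^2·(≡9) mod 29; (25|29)=+1, (9|29)=+1; (−1)^{2·2·14}·(+1)^2·(+1)^2 = +1.
v=17: a=17^4·(≡11), b=17^3·(≡8) mod 17; (11|17)=-1, (8|17)=+1; (−1)^{4·3·8}·(-1)^3·(+1)^4 = -1.
v=13: a=13^1·(≡9), b=13^1·(≡11) mod 13; (9|13)=+1, (11|13)=-1; (−1)^{1·1·6}·(+1)^1·(-1)^1 = -1.
v=41: a=41^3·(≡21), b=41^2·(≡21) mod 41; (21|41)=+1, (21|41)=+1; (−1)^{3·2·20}·(+1)^2·(+1)^3 = +1.
v=11: a=11^3·(≡5), b=11^3·(≡5) mod 11; (5|11)=+1, (5|11)=+1; (−1)^{3·3·5}·(+1)^3·(+1)^3 = -1.
v=7: a=7^2·(≡3), b=7^2·(≡4) mod 7; (3|7)=-1, (4|7)=+1; (−1)^{2·2·3}·(-1)^2·(+1)^2 = +1.
v=37: a=37^1·(≡30), b=37^1·(≡13) mod 37; (30|37)=+1, (13|37)=-1; (−1)^{1·1·18}·(+1)^1·(-1)^1 = -1.
v=19: a=19^1·(≡15), b=19^1·(≡18) mod 19; (15|19)=-1, (18|19)=-1; (−1)^{1·1·9}·(-1)^1·(-1)^1 = -1.
v=∞: 123650670 > 0 and -1708993 < 0  ⇒  (a,b)_∞ = +1.
v=2: v_2(a)=-3, v_2(b)=-12; units ≡ 7, 7 (mod 8); ε·ε+αω+βω = 1·1+-3·0+-12·0 ≡ 1  ⇒  (a,b)_2 = -1.
v=3: a=3^3·(≡1), b=3^2·(≡2) mod 3; (1|3)=+1, (2|3)=-1; (−1)^{3·2·1}·(+1)^2·(-1)^3 = -1.
|Ram(123650670, -1708993)| = 8, even; anisotropic at {2, 3, 5, 11, 13, 17, 19, 37}.

[2, 3, 5, 11, 13, 17, 19, 37]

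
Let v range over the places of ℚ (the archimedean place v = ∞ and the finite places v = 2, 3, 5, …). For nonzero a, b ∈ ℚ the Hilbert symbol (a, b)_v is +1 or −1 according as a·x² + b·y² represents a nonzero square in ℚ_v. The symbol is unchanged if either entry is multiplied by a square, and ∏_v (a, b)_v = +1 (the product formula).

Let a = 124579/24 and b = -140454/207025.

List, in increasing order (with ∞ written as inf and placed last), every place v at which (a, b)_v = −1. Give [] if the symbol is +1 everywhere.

(a, b) ≡ (546, -6) mod (ℚ^×)²; places V = {2, 3, 5, 7, 13, 17, 37, ∞}.
(a,b)_∞: sgn(546)=+, sgn(-6)=−, so +1.
(a,b)_5: α=0, u≡1; β=-2, v≡1 (mod 5); (1|5)=+1, (1|5)=+1; sign (−1)^0·+1^-2·+1^0 = +1.
(a,b)_2: α=-3, β=1; u≡1, v≡5 (mod 8); ε(u)ε(v)=0·0, αω(v)=-3·1, βω(u)=1·0; sum ≡ 1  ⇒  -1.
(a,b)_7: α=1, u≡1; β=-2, v≡2 (mod 7); (1|7)=+1, (2|7)=+1; sign (−1)^0·+1^-2·+1^1 = +1.
(a,b)_37: α=2, u≡30; β=0, v≡22 (mod 37); (30|37)=+1, (22|37)=-1; sign (−1)^0·+1^0·-1^2 = +1.
(a,b)_17: α=0, u≡15; β=2, v≡10 (mod 17); (15|17)=+1, (10|17)=-1; sign (−1)^0·+1^2·-1^0 = +1.
(a,b)_3: α=-1, u≡2; β=5, v≡1 (mod 3); (2|3)=-1, (1|3)=+1; sign (−1)^1·-1^5·+1^-1 = +1.
(a,b)_13: α=1, u≡12; β=-2, v≡8 (mod 13); (12|13)=+1, (8|13)=-1; sign (−1)^0·+1^-2·-1^1 = -1.
(546, -6 / ℚ) ramifies at {2, 13}: a division algebra.

[2, 13]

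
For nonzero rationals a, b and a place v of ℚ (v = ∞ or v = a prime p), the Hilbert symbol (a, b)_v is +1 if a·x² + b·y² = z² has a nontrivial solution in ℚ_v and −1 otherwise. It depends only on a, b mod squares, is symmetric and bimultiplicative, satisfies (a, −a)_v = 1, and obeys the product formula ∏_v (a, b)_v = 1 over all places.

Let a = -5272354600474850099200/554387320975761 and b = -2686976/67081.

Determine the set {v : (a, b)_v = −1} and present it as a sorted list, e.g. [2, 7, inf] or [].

(a, b) ≡ (-943, -41) mod (ℚ^×)²; places V = {2, 3, 5, 7, 11, 13, 23, 37, 41, ∞}.
(a,b)_2: α=40, β=16; u≡1, v≡7 (mod 8); ε(u)ε(v)=0·1, αω(v)=40·0, βω(u)=16·0; sum ≡ 0  ⇒  +1.
(a,b)_∞: sgn(-943)=−, sgn(-41)=−, so -1.
(a,b)_11: α=2, u≡9; β=0, v≡9 (mod 11); (9|11)=+1, (9|11)=+1; sign (−1)^0·+1^0·+1^2 = +1.
(a,b)_41: α=3, u≡9; β=1, v≡21 (mod 41); (9|41)=+1, (21|41)=+1; sign (−1)^0·+1^1·+1^3 = +1.
(a,b)_13: α=-2, u≡11; β=0, v≡7 (mod 13); (11|13)=-1, (7|13)=-1; sign (−1)^0·-1^0·-1^-2 = +1.
(a,b)_5: α=2, u≡2; β=0, v≡4 (mod 5); (2|5)=-1, (4|5)=+1; sign (−1)^0·-1^0·+1^2 = +1.
(a,b)_23: α=1, u≡15; β=0, v≡7 (mod 23); (15|23)=-1, (7|23)=-1; sign (−1)^0·-1^0·-1^1 = -1.
(a,b)_37: α=-4, u≡5; β=-2, v≡34 (mod 37); (5|37)=-1, (34|37)=+1; sign (−1)^0·-1^-2·+1^-4 = +1.
(a,b)_3: α=-6, u≡2; β=0, v≡1 (mod 3); (2|3)=-1, (1|3)=+1; sign (−1)^0·-1^0·+1^-6 = +1.
(a,b)_7: α=-4, u≡2; β=-2, v≡4 (mod 7); (2|7)=+1, (4|7)=+1; sign (−1)^0·+1^-2·+1^-4 = +1.
Ram(-943, -41) = {23, ∞}; no ℚ_23-point on the conic.

[23, inf]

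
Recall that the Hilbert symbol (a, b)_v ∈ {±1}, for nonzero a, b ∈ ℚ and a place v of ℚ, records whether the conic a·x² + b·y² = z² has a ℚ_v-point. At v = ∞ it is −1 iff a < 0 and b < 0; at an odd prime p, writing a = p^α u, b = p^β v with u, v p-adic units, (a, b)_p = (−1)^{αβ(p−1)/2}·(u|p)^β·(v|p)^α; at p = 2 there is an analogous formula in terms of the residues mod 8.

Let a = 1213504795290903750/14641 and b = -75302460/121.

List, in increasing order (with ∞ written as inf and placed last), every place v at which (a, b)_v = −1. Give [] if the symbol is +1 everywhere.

[]

(a, b) ≡ (6, -232415) mod (ℚ^×)²; places V = {2, 3, 5, 11, 23, 43, 47, ∞}.
(a,b)_43: α=4, u≡15; β=1, v≡11 (mod 43); (15|43)=+1, (11|43)=+1; sign (−1)^0·+1^1·+1^4 = +1.
(a,b)_2: α=1, β=2; u≡3, v≡1 (mod 8); ε(u)ε(v)=1·0, αω(v)=1·0, βω(u)=2·1; sum ≡ 0  ⇒  +1.
(a,b)_11: α=-4, u≡8; β=-2, v≡9 (mod 11); (8|11)=-1, (9|11)=+1; sign (−1)^0·-1^-2·+1^-4 = +1.
(a,b)_∞: sgn(6)=+, sgn(-232415)=−, so +1.
(a,b)_23: α=2, u≡4; β=1, v≡5 (mod 23); (4|23)=+1, (5|23)=-1; sign (−1)^0·+1^1·-1^2 = +1.
(a,b)_5: α=4, u≡1; β=1, v≡3 (mod 5); (1|5)=+1, (3|5)=-1; sign (−1)^0·+1^1·-1^4 = +1.
(a,b)_3: α=5, u≡2; β=4, v≡1 (mod 3); (2|3)=-1, (1|3)=+1; sign (−1)^0·-1^4·+1^5 = +1.
(a,b)_47: α=2, u≡2; β=1, v≡21 (mod 47); (2|47)=+1, (21|47)=+1; sign (−1)^0·+1^1·+1^2 = +1.
Every local symbol is +1, so the conic 6·x² + -232415·y² = z² has ℚ_v-points for all v and hence a ℚ-point; (a, b / ℚ) ≅ M_2(ℚ).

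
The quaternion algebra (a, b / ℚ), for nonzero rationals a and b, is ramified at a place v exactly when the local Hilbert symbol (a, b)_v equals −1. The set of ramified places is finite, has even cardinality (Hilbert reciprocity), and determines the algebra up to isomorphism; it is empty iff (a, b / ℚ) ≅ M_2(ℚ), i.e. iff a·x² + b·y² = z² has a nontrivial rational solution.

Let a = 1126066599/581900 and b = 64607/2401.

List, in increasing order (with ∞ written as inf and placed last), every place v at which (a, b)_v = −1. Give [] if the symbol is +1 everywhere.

Mod squares: a ≡ 341, b ≡ 23. Check v ∈ {∞, 2, 3, 5, 7, 11, 23, 31, 41, 53}.
v=7: a=7^4·(≡5), b=7^-4·(≡4) mod 7; (5|7)=-1, (4|7)=+1; (−1)^{4·-4·3}·(-1)^-4·(+1)^4 = +1.
v=3: a=3^2·(≡2), b=3^0·(≡2) mod 3; (2|3)=-1, (2|3)=-1; (−1)^{2·0·1}·(-1)^0·(-1)^2 = +1.
v=2: v_2(a)=-2, v_2(b)=0; units ≡ 5, 7 (mod 8); ε·ε+αω+βω = 0·1+-2·0+0·1 ≡ 0  ⇒  (a,b)_2 = +1.
v=23: a=23^-2·(≡21), b=23^1·(≡8) mod 23; (21|23)=-1, (8|23)=+1; (−1)^{-2·1·11}·(-1)^1·(+1)^-2 = -1.
v=31: a=31^1·(≡17), b=31^0·(≡29) mod 31; (17|31)=-1, (29|31)=-1; (−1)^{1·0·15}·(-1)^0·(-1)^1 = -1.
v=5: a=5^-2·(≡4), b=5^0·(≡2) mod 5; (4|5)=+1, (2|5)=-1; (−1)^{-2·0·2}·(+1)^0·(-1)^-2 = +1.
v=11: a=11^-1·(≡9), b=11^0·(≡5) mod 11; (9|11)=+1, (5|11)=+1; (−1)^{-1·0·5}·(+1)^0·(+1)^-1 = +1.
v=∞: 341 > 0 and 23 > 0  ⇒  (a,b)_∞ = +1.
v=41: a=41^2·(≡11), b=41^0·(≡21) mod 41; (11|41)=-1, (21|41)=+1; (−1)^{2·0·20}·(-1)^0·(+1)^2 = +1.
v=53: a=53^0·(≡31), b=53^2·(≡18) mod 53; (31|53)=-1, (18|53)=-1; (−1)^{0·2·26}·(-1)^2·(-1)^0 = +1.
Ram(341, 23) = {23, 31}; no ℚ_23-point on the conic.

[23, 31]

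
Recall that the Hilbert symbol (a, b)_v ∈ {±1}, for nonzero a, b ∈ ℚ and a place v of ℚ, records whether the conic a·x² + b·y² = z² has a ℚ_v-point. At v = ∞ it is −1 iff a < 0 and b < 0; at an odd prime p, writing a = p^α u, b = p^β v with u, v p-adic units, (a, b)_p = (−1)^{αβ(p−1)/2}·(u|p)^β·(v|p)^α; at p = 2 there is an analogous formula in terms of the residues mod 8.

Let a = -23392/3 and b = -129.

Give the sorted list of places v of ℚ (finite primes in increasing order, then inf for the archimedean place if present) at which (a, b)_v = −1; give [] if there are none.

(a, b) ≡ (-4386, -129) mod (ℚ^×)²; places V = {2, 3, 17, 43, ∞}.
(a,b)_43: α=1, u≡5; β=1, v≡40 (mod 43); (5|43)=-1, (40|43)=+1; sign (−1)^1·-1^1·+1^1 = +1.
(a,b)_∞: sgn(-4386)=−, sgn(-129)=−, so -1.
(a,b)_2: α=5, β=0; u≡7, v≡7 (mod 8); ε(u)ε(v)=1·1, αω(v)=5·0, βω(u)=0·0; sum ≡ 1  ⇒  -1.
(a,b)_17: α=1, u≡6; β=0, v≡7 (mod 17); (6|17)=-1, (7|17)=-1; sign (−1)^0·-1^0·-1^1 = -1.
(a,b)_3: α=-1, u≡2; β=1, v≡2 (mod 3); (2|3)=-1, (2|3)=-1; sign (−1)^1·-1^1·-1^-1 = -1.
Ram(-4386, -129) = {2, 3, 17, ∞}; no ℚ_2-point on the conic.

[2, 3, 17, inf]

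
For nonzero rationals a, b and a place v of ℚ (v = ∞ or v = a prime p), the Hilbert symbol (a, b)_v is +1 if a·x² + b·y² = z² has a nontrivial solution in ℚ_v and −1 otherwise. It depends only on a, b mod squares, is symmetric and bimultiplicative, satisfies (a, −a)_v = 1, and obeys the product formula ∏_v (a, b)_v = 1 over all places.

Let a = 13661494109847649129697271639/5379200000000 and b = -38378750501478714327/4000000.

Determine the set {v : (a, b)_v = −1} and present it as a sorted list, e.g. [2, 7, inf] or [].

(a, b) ≡ (214503198, -1881607) mod (ℚ^×)²; places V = {2, 3, 5, 7, 11, 13, 17, 19, 23, 29, 31, 41, ∞}.
(a,b)_∞: sgn(214503198)=+, sgn(-1881607)=−, so +1.
(a,b)_7: α=13, u≡2; β=9, v≡6 (mod 7); (2|7)=+1, (6|7)=-1; sign (−1)^1·+1^9·-1^13 = +1.
(a,b)_2: α=-13, β=-8; u≡7, v≡1 (mod 8); ε(u)ε(v)=1·0, αω(v)=-13·0, βω(u)=-8·0; sum ≡ 0  ⇒  +1.
(a,b)_41: α=-2, u≡34; β=0, v≡26 (mod 41); (34|41)=-1, (26|41)=-1; sign (−1)^0·-1^0·-1^-2 = +1.
(a,b)_11: α=2, u≡7; β=2, v≡3 (mod 11); (7|11)=-1, (3|11)=+1; sign (−1)^0·-1^2·+1^2 = +1.
(a,b)_3: α=7, u≡2; β=4, v≡2 (mod 3); (2|3)=-1, (2|3)=-1; sign (−1)^0·-1^4·-1^7 = -1.
(a,b)_23: α=1, u≡12; β=1, v≡2 (mod 23); (12|23)=+1, (2|23)=+1; sign (−1)^1·+1^1·+1^1 = -1.
(a,b)_5: α=-8, u≡2; β=-6, v≡3 (mod 5); (2|5)=-1, (3|5)=-1; sign (−1)^0·-1^-6·-1^-8 = +1.
(a,b)_31: α=1, u≡5; β=1, v≡1 (mod 31); (5|31)=+1, (1|31)=+1; sign (−1)^1·+1^1·+1^1 = -1.
(a,b)_19: α=3, u≡3; β=2, v≡4 (mod 19); (3|19)=-1, (4|19)=+1; sign (−1)^0·-1^2·+1^3 = +1.
(a,b)_13: α=1, u≡9; β=1, v≡10 (mod 13); (9|13)=+1, (10|13)=+1; sign (−1)^0·+1^1·+1^1 = +1.
(a,b)_29: α=1, u≡6; β=1, v≡11 (mod 29); (6|29)=+1, (11|29)=-1; sign (−1)^0·+1^1·-1^1 = -1.
(a,b)_17: α=2, u≡10; β=0, v≡13 (mod 17); (10|17)=-1, (13|17)=+1; sign (−1)^0·-1^0·+1^2 = +1.
|Ram(214503198, -1881607)| = 4, even; anisotropic at {3, 23, 29, 31}.

[3, 23, 29, 31]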